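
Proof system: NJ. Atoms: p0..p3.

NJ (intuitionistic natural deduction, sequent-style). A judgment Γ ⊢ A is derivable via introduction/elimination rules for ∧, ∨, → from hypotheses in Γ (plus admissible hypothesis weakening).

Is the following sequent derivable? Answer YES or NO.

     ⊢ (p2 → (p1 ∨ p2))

Derivation trace:
[→I]  ⊢ (p2 → (p1 ∨ p2))
  [∨I₂] p2 ⊢ (p1 ∨ p2)
    [Ax] p2 ⊢ p2

Result: YES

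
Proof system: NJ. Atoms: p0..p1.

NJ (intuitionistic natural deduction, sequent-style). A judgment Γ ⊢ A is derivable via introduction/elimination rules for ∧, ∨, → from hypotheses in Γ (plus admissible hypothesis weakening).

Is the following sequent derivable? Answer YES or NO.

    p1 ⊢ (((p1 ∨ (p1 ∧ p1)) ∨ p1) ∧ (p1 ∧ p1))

Derivation trace:
[∧I] p1 ⊢ (((p1 ∨ (p1 ∧ p1)) ∨ p1) ∧ (p1 ∧ p1))
  [∨I₁] p1 ⊢ ((p1 ∨ (p1 ∧ p1)) ∨ p1)
    [∨I₂] p1 ⊢ (p1 ∨ (p1 ∧ p1))
      [∧I] p1 ⊢ (p1 ∧ p1)
        [Ax] p1 ⊢ p1
        [Ax] p1 ⊢ p1
  [∧I] p1 ⊢ (p1 ∧ p1)
    [Ax] p1 ⊢ p1
    [Ax] p1 ⊢ p1

Result: YES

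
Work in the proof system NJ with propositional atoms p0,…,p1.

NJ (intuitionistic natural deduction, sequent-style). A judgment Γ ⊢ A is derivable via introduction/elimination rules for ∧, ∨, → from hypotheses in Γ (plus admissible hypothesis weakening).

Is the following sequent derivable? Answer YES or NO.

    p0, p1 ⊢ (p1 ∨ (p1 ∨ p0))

Derivation trace:
[∨I₂] p0, p1 ⊢ (p1 ∨ (p1 ∨ p0))
  [Wk] p0, p1 ⊢ (p1 ∨ p0)
    [∨I₂] p0 ⊢ (p1 ∨ p0)
      [Ax] p0 ⊢ p0

Result: YES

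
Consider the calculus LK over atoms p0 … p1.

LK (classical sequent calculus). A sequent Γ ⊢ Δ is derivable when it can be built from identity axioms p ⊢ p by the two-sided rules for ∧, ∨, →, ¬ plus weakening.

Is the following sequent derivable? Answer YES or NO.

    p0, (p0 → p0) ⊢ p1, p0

Derivation (root first):
[→L] p0, (p0 → p0) ⊢ p1, p0
  [Ax] p0 ⊢ p0
  [WR] p0 ⊢ p0, p0, p1
    [WR] p0 ⊢ p0, p0
      [Ax] p0 ⊢ p0

Result: YES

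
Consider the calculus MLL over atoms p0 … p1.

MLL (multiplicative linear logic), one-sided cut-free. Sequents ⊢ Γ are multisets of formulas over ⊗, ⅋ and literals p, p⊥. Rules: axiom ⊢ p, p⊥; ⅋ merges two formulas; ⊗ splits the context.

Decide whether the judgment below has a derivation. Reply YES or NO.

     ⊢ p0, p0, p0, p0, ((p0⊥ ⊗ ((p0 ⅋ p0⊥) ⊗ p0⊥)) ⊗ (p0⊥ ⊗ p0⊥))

Proof tree:
[⊗]  ⊢ p0, p0, p0, p0, ((p0⊥ ⊗ ((p0 ⅋ p0⊥) ⊗ p0⊥)) ⊗ (p0⊥ ⊗ p0⊥))
  [⊗]  ⊢ p0, p0, (p0⊥ ⊗ ((p0 ⅋ p0⊥) ⊗ p0⊥))
    [Ax]  ⊢ p0, p0⊥
    [⊗]  ⊢ p0, ((p0 ⅋ p0⊥) ⊗ p0⊥)
      [⅋]  ⊢ (p0 ⅋ p0⊥)
        [Ax]  ⊢ p0, p0⊥
      [Ax]  ⊢ p0, p0⊥
  [⊗]  ⊢ p0, p0, (p0⊥ ⊗ p0⊥)
    [Ax]  ⊢ p0, p0⊥
    [Ax]  ⊢ p0, p0⊥

Result: YES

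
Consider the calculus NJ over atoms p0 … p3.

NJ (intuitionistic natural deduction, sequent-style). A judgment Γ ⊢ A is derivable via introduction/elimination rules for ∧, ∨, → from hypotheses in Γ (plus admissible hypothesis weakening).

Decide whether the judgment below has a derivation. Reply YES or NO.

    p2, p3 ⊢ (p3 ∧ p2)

Proof tree:
[∧I] p2, p3 ⊢ (p3 ∧ p2)
  [Wk] p3, p3 ⊢ p3
    [Ax] p3 ⊢ p3
  [Ax] p2 ⊢ p2

Result: YES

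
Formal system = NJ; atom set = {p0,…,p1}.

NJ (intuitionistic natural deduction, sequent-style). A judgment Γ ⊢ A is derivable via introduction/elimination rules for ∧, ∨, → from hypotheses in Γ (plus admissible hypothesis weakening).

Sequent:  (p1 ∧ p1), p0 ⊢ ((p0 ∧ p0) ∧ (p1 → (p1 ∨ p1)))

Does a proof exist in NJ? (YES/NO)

Derivation (root first):
[∧I] (p1 ∧ p1), p0 ⊢ ((p0 ∧ p0) ∧ (p1 → (p1 ∨ p1)))
  [∧I] (p1 ∧ p1), p0 ⊢ (p0 ∧ p0)
    [Wk] p0, (p1 ∧ p1) ⊢ p0
      [Ax] p0 ⊢ p0
    [Ax] p0 ⊢ p0
  [→I]  ⊢ (p1 → (p1 ∨ p1))
    [∨I₂] p1 ⊢ (p1 ∨ p1)
      [Ax] p1 ⊢ p1

Result: YES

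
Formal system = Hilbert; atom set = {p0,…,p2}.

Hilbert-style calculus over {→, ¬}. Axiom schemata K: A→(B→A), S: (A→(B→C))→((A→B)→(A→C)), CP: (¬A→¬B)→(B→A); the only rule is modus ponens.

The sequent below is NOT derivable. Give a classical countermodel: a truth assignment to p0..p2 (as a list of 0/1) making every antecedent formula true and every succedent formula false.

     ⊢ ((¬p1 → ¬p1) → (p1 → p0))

Truth-table refutation:
  v=000: Γ:[] Δ:[((¬p1 → ¬p1) → (p1 → p0))=T] refutes=False
  v=001: Γ:[] Δ:[((¬p1 → ¬p1) → (p1 → p0))=T] refutes=False
  v=010: Γ:[] Δ:[((¬p1 → ¬p1) → (p1 → p0))=F] refutes=True  ← countermodel

Result: [0, 1, 0]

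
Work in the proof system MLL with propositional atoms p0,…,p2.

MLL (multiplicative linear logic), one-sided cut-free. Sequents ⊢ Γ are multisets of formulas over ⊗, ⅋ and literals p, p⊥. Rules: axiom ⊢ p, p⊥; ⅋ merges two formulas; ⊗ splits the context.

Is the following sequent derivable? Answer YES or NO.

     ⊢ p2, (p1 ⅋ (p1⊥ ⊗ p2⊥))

Derivation trace:
[⅋]  ⊢ p2, (p1 ⅋ (p1⊥ ⊗ p2⊥))
  [⊗]  ⊢ p1, p2, (p1⊥ ⊗ p2⊥)
    [Ax]  ⊢ p1, p1⊥
    [Ax]  ⊢ p2, p2⊥

Result: YES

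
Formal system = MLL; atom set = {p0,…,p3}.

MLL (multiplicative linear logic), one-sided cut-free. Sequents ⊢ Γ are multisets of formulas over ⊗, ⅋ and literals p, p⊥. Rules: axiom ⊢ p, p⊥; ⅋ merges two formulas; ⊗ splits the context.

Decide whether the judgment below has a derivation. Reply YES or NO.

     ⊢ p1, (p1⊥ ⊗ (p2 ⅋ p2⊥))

Derivation (root first):
[⊗]  ⊢ p1, (p1⊥ ⊗ (p2 ⅋ p2⊥))
  [Ax]  ⊢ p1, p1⊥
  [⅋]  ⊢ (p2 ⅋ p2⊥)
    [Ax]  ⊢ p2, p2⊥

Result: YES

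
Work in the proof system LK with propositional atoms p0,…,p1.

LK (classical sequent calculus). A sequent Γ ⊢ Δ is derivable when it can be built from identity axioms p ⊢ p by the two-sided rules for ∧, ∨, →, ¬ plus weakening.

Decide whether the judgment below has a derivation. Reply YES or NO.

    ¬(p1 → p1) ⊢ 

Derivation (root first):
[¬L] ¬(p1 → p1) ⊢ 
  [→R]  ⊢ (p1 → p1)
    [Ax] p1 ⊢ p1

Result: YES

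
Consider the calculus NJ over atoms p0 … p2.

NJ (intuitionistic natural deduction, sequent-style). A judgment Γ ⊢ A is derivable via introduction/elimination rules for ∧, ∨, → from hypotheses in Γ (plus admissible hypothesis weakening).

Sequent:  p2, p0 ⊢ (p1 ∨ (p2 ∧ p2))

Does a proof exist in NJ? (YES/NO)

Derivation trace:
[Wk] p2, p0 ⊢ (p1 ∨ (p2 ∧ p2))
  [∨I₂] p2 ⊢ (p1 ∨ (p2 ∧ p2))
    [∧I] p2 ⊢ (p2 ∧ p2)
      [Ax] p2 ⊢ p2
      [Ax] p2 ⊢ p2

Result: YES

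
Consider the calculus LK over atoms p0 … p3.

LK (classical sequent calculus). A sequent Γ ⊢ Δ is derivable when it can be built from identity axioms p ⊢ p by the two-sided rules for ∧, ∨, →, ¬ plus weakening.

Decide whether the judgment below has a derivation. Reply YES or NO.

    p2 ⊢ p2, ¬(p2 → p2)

Proof tree:
[¬R] p2 ⊢ p2, ¬(p2 → p2)
  [→L] p2, (p2 → p2) ⊢ p2
    [Ax] p2 ⊢ p2
    [Ax] p2 ⊢ p2

Result: YES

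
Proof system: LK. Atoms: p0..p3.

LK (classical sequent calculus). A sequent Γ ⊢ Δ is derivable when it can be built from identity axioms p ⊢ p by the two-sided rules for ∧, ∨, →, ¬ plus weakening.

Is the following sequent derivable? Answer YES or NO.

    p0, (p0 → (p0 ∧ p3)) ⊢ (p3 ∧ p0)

Derivation (root first):
[→L] p0, (p0 → (p0 ∧ p3)) ⊢ (p3 ∧ p0)
  [Ax] p0 ⊢ p0
  [∧L] (p0 ∧ p3) ⊢ (p3 ∧ p0)
    [∧R] p3, p0 ⊢ (p3 ∧ p0)
      [Ax] p3 ⊢ p3
      [Ax] p0 ⊢ p0

Result: YES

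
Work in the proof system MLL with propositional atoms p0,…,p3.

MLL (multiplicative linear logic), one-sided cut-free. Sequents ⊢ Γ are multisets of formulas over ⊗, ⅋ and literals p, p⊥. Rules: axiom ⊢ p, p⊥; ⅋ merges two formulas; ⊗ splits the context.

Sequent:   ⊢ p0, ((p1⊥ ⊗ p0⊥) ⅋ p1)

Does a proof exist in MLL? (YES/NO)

Proof tree:
[⅋]  ⊢ p0, ((p1⊥ ⊗ p0⊥) ⅋ p1)
  [⊗]  ⊢ p1, p0, (p1⊥ ⊗ p0⊥)
    [Ax]  ⊢ p1, p1⊥
    [Ax]  ⊢ p0, p0⊥

Result: YES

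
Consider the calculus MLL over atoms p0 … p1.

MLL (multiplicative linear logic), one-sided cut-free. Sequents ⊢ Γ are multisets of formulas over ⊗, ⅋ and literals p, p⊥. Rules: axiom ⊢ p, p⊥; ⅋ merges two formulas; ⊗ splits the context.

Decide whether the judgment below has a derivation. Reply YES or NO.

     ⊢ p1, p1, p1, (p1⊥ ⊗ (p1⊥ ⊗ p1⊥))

Proof tree:
[⊗]  ⊢ p1, p1, p1, (p1⊥ ⊗ (p1⊥ ⊗ p1⊥))
  [Ax]  ⊢ p1, p1⊥
  [⊗]  ⊢ p1, p1, (p1⊥ ⊗ p1⊥)
    [Ax]  ⊢ p1, p1⊥
    [Ax]  ⊢ p1, p1⊥

Result: YES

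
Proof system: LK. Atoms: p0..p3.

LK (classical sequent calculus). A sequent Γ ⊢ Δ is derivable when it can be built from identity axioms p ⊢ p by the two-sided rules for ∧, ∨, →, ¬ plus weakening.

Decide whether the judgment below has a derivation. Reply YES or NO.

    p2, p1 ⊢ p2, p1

Derivation trace:
[WL] p2, p1 ⊢ p2, p1
  [WR] p2 ⊢ p2, p1
    [Ax] p2 ⊢ p2

Result: YES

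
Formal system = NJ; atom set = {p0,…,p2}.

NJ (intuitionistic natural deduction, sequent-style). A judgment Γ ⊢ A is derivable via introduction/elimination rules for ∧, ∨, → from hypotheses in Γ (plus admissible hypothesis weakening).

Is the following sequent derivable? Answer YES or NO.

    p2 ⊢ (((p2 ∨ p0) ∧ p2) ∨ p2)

Derivation (root first):
[∨I₁] p2 ⊢ (((p2 ∨ p0) ∧ p2) ∨ p2)
  [∧I] p2 ⊢ ((p2 ∨ p0) ∧ p2)
    [∨I₁] p2 ⊢ (p2 ∨ p0)
      [Ax] p2 ⊢ p2
    [Ax] p2 ⊢ p2

Result: YES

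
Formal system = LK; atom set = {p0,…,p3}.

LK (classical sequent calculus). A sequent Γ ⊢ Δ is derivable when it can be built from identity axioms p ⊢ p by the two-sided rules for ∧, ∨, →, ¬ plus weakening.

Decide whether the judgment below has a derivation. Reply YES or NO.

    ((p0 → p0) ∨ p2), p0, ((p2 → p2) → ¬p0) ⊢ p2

Derivation (root first):
[→L] ((p0 → p0) ∨ p2), p0, ((p2 → p2) → ¬p0) ⊢ p2
  [→R]  ⊢ (p2 → p2)
    [Ax] p2 ⊢ p2
  [¬L] p0, ((p0 → p0) ∨ p2), ¬p0 ⊢ p2
    [∨L] p0, ((p0 → p0) ∨ p2) ⊢ p2, p0
      [→L] p0, (p0 → p0) ⊢ p0
        [Ax] p0 ⊢ p0
        [Ax] p0 ⊢ p0
      [Ax] p2 ⊢ p2

Result: YES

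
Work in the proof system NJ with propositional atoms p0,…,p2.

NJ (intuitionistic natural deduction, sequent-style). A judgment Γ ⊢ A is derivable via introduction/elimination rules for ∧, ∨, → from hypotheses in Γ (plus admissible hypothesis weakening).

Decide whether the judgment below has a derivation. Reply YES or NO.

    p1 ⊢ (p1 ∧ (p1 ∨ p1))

Derivation trace:
[∧I] p1 ⊢ (p1 ∧ (p1 ∨ p1))
  [Ax] p1 ⊢ p1
  [∨I₁] p1 ⊢ (p1 ∨ p1)
    [Ax] p1 ⊢ p1

Result: YES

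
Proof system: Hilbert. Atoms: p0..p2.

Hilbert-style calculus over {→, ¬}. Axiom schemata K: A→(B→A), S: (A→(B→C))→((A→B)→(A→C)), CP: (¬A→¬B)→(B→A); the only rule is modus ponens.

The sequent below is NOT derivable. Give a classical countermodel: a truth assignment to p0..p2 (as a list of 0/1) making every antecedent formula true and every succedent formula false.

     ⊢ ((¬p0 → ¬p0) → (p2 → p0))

Enumerate valuations to refute Γ ⊢ Δ:
  v=000: Γ:[] Δ:[((¬p0 → ¬p0) → (p2 → p0))=T] refutes=False
  v=001: Γ:[] Δ:[((¬p0 → ¬p0) → (p2 → p0))=F] refutes=True  ← countermodel

Result: [0, 0, 1]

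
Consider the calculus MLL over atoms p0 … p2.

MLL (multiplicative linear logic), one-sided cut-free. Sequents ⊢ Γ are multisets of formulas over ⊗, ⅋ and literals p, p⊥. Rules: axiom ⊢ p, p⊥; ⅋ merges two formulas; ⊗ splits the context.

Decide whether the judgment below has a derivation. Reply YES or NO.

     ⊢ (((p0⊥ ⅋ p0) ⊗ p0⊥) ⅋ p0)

Derivation trace:
[⅋]  ⊢ (((p0⊥ ⅋ p0) ⊗ p0⊥) ⅋ p0)
  [⊗]  ⊢ p0, ((p0⊥ ⅋ p0) ⊗ p0⊥)
    [⅋]  ⊢ (p0⊥ ⅋ p0)
      [Ax]  ⊢ p0, p0⊥
    [Ax]  ⊢ p0, p0⊥

Result: YES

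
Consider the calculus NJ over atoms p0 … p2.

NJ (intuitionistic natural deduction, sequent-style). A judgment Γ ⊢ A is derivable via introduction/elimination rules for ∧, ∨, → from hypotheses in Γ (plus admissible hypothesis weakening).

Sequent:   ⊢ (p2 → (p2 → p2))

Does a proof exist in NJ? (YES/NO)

Proof tree:
[→I]  ⊢ (p2 → (p2 → p2))
  [Wk] p2 ⊢ (p2 → p2)
    [→I]  ⊢ (p2 → p2)
      [Ax] p2 ⊢ p2

Result: YES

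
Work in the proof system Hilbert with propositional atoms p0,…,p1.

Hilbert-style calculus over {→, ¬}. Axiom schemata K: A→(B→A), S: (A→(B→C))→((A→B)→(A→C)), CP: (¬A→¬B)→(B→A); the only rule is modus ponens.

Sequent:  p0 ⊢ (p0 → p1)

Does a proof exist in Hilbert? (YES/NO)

Search for a countermodel by truth-table:
  v=00: Γ:[p0=F] Δ:[(p0 → p1)=T] refutes=False
  v=01: Γ:[p0=F] Δ:[(p0 → p1)=T] refutes=False
  v=10: Γ:[p0=T] Δ:[(p0 → p1)=F] refutes=True  ← countermodel

Result: NO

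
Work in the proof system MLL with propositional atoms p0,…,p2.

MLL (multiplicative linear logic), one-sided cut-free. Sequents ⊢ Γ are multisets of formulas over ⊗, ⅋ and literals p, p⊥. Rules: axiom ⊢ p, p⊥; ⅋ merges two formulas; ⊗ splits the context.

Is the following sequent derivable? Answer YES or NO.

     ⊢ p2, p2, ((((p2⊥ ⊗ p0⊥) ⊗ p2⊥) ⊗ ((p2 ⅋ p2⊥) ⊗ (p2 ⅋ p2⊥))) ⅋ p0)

Proof tree:
[⅋]  ⊢ p2, p2, ((((p2⊥ ⊗ p0⊥) ⊗ p2⊥) ⊗ ((p2 ⅋ p2⊥) ⊗ (p2 ⅋ p2⊥))) ⅋ p0)
  [⊗]  ⊢ p2, p0, p2, (((p2⊥ ⊗ p0⊥) ⊗ p2⊥) ⊗ ((p2 ⅋ p2⊥) ⊗ (p2 ⅋ p2⊥)))
    [⊗]  ⊢ p2, p0, p2, ((p2⊥ ⊗ p0⊥) ⊗ p2⊥)
      [⊗]  ⊢ p2, p0, (p2⊥ ⊗ p0⊥)
        [Ax]  ⊢ p2, p2⊥
        [Ax]  ⊢ p0, p0⊥
      [Ax]  ⊢ p2, p2⊥
    [⊗]  ⊢ ((p2 ⅋ p2⊥) ⊗ (p2 ⅋ p2⊥))
      [⅋]  ⊢ (p2 ⅋ p2⊥)
        [Ax]  ⊢ p2, p2⊥
      [⅋]  ⊢ (p2 ⅋ p2⊥)
        [Ax]  ⊢ p2, p2⊥

Result: YES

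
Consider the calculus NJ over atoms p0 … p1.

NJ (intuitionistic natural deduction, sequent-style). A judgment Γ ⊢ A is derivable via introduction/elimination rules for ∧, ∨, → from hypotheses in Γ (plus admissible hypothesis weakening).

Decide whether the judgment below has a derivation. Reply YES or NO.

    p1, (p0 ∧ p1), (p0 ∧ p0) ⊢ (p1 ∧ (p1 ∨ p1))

Derivation trace:
[∧I] p1, (p0 ∧ p1), (p0 ∧ p0) ⊢ (p1 ∧ (p1 ∨ p1))
  [Ax] p1 ⊢ p1
  [Wk] p1, (p0 ∧ p1), (p0 ∧ p0) ⊢ (p1 ∨ p1)
    [∨I₁] p1, (p0 ∧ p1) ⊢ (p1 ∨ p1)
      [Wk] p1, (p0 ∧ p1) ⊢ p1
        [Ax] p1 ⊢ p1

Result: YES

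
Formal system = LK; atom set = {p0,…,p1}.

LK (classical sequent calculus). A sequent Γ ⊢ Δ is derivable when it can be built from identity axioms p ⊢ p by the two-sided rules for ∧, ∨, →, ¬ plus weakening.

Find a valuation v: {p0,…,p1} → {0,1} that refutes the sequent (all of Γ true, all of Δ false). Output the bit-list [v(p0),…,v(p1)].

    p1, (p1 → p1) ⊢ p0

Truth-table refutation:
  v=00: Γ:[p1=F, (p1 → p1)=T] Δ:[p0=F] refutes=False
  v=01: Γ:[p1=T, (p1 → p1)=T] Δ:[p0=F] refutes=True  ← countermodel

Result: [0, 1]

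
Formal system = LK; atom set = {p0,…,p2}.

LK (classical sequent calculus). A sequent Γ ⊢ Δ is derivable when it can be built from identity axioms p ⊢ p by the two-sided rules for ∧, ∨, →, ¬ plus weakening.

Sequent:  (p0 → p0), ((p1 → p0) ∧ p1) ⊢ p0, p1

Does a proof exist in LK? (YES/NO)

Derivation (root first):
[∧L] (p0 → p0), ((p1 → p0) ∧ p1) ⊢ p0, p1
  [WR] p1, (p1 → p0), (p0 → p0) ⊢ p0, p1
    [→L] p1, (p1 → p0), (p0 → p0) ⊢ p0
      [→L] p1, (p1 → p0) ⊢ p0
        [Ax] p1 ⊢ p1
        [Ax] p0 ⊢ p0
      [Ax] p0 ⊢ p0

Result: YES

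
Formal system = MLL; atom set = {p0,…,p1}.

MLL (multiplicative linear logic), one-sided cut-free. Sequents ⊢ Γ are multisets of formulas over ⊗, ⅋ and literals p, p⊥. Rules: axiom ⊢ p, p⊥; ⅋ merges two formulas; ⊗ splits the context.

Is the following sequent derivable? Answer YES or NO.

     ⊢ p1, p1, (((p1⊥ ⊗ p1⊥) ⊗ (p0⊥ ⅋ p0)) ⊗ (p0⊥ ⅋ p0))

Derivation trace:
[⊗]  ⊢ p1, p1, (((p1⊥ ⊗ p1⊥) ⊗ (p0⊥ ⅋ p0)) ⊗ (p0⊥ ⅋ p0))
  [⊗]  ⊢ p1, p1, ((p1⊥ ⊗ p1⊥) ⊗ (p0⊥ ⅋ p0))
    [⊗]  ⊢ p1, p1, (p1⊥ ⊗ p1⊥)
      [Ax]  ⊢ p1, p1⊥
      [Ax]  ⊢ p1, p1⊥
    [⅋]  ⊢ (p0⊥ ⅋ p0)
      [Ax]  ⊢ p0, p0⊥
  [⅋]  ⊢ (p0⊥ ⅋ p0)
    [Ax]  ⊢ p0, p0⊥

Result: YES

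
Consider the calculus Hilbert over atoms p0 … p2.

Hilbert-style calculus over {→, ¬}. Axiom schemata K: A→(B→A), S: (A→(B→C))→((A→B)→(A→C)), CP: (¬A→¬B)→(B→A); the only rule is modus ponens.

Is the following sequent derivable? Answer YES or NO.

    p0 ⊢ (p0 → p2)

Enumerate valuations to refute Γ ⊢ Δ:
  v=000: Γ:[p0=F] Δ:[(p0 → p2)=T] refutes=False
  v=001: Γ:[p0=F] Δ:[(p0 → p2)=T] refutes=False
  v=010: Γ:[p0=F] Δ:[(p0 → p2)=T] refutes=False
  v=011: Γ:[p0=F] Δ:[(p0 → p2)=T] refutes=False
  v=100: Γ:[p0=T] Δ:[(p0 → p2)=F] refutes=True  ← countermodel

Result: NO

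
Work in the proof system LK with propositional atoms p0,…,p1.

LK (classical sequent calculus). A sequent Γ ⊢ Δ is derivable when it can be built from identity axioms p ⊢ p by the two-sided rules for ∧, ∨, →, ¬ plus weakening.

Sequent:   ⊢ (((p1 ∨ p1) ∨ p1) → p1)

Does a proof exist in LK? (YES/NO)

Derivation trace:
[→R]  ⊢ (((p1 ∨ p1) ∨ p1) → p1)
  [∨L] ((p1 ∨ p1) ∨ p1) ⊢ p1
    [∨L] (p1 ∨ p1) ⊢ p1
      [Ax] p1 ⊢ p1
      [Ax] p1 ⊢ p1
    [Ax] p1 ⊢ p1

Result: YES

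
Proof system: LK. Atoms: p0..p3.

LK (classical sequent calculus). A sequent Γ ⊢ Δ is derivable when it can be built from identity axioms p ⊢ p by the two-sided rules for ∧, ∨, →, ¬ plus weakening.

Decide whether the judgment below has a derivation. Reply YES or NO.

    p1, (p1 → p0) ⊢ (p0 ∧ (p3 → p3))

Derivation (root first):
[∧R] p1, (p1 → p0) ⊢ (p0 ∧ (p3 → p3))
  [→L] p1, (p1 → p0) ⊢ p0
    [Ax] p1 ⊢ p1
    [Ax] p0 ⊢ p0
  [→R]  ⊢ (p3 → p3)
    [Ax] p3 ⊢ p3

Result: YES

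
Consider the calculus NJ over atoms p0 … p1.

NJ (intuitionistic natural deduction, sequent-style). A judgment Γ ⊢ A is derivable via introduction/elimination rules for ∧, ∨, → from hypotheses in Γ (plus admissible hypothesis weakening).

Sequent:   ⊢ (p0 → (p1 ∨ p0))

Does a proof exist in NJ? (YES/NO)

Derivation (root first):
[→I]  ⊢ (p0 → (p1 ∨ p0))
  [∨I₂] p0 ⊢ (p1 ∨ p0)
    [Ax] p0 ⊢ p0

Result: YES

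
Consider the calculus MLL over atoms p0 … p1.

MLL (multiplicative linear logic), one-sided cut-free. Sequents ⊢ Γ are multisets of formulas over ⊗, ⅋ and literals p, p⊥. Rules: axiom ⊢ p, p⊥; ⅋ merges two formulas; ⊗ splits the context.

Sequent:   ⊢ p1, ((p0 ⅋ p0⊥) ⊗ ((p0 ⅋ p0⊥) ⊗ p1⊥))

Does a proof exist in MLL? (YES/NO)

Proof tree:
[⊗]  ⊢ p1, ((p0 ⅋ p0⊥) ⊗ ((p0 ⅋ p0⊥) ⊗ p1⊥))
  [⅋]  ⊢ (p0 ⅋ p0⊥)
    [Ax]  ⊢ p0, p0⊥
  [⊗]  ⊢ p1, ((p0 ⅋ p0⊥) ⊗ p1⊥)
    [⅋]  ⊢ (p0 ⅋ p0⊥)
      [Ax]  ⊢ p0, p0⊥
    [Ax]  ⊢ p1, p1⊥

Result: YES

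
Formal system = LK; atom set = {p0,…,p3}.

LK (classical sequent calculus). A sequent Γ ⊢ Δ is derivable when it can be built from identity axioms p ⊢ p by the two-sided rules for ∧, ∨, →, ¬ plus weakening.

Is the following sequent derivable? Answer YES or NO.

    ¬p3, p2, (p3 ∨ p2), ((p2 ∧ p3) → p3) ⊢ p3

Enumerate valuations to refute Γ ⊢ Δ:
  v=0000: Γ:[¬p3=T, p2=F, (p3 ∨ p2)=F, ((p2 ∧ p3) → p3)=T] Δ:[p3=F] refutes=False
  v=0001: Γ:[¬p3=F, p2=F, (p3 ∨ p2)=T, ((p2 ∧ p3) → p3)=T] Δ:[p3=T] refutes=False
  v=0010: Γ:[¬p3=T, p2=T, (p3 ∨ p2)=T, ((p2 ∧ p3) → p3)=T] Δ:[p3=F] refutes=True  ← countermodel

Result: NO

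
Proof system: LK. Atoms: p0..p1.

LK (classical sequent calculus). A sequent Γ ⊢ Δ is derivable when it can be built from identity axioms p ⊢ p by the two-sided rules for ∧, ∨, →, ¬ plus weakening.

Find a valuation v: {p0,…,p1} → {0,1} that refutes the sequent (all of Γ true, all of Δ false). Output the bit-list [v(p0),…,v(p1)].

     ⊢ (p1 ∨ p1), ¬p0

Search for a countermodel by truth-table:
  v=00: Γ:[] Δ:[(p1 ∨ p1)=F, ¬p0=T] refutes=False
  v=01: Γ:[] Δ:[(p1 ∨ p1)=T, ¬p0=T] refutes=False
  v=10: Γ:[] Δ:[(p1 ∨ p1)=F, ¬p0=F] refutes=True  ← countermodel

Result: [1, 0]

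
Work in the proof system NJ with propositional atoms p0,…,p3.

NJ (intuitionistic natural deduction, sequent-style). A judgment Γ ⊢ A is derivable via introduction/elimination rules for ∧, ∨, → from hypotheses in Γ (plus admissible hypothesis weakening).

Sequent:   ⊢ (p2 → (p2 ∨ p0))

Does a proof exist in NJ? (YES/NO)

Derivation (root first):
[→I]  ⊢ (p2 → (p2 ∨ p0))
  [∨I₁] p2 ⊢ (p2 ∨ p0)
    [Ax] p2 ⊢ p2

Result: YES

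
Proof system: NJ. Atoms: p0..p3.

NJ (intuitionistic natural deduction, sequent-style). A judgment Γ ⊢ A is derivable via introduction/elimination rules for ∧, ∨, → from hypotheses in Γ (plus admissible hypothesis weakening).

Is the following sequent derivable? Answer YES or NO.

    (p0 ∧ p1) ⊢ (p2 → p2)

Proof tree:
[Wk] (p0 ∧ p1) ⊢ (p2 → p2)
  [→I]  ⊢ (p2 → p2)
    [Ax] p2 ⊢ p2

Result: YES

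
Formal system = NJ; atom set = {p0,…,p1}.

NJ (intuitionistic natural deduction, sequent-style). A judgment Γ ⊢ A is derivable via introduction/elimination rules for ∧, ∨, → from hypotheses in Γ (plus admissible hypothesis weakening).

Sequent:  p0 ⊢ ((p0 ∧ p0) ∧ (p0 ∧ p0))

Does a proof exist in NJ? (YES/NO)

Proof tree:
[∧I] p0 ⊢ ((p0 ∧ p0) ∧ (p0 ∧ p0))
  [∧I] p0 ⊢ (p0 ∧ p0)
    [Ax] p0 ⊢ p0
    [Ax] p0 ⊢ p0
  [∧I] p0 ⊢ (p0 ∧ p0)
    [Ax] p0 ⊢ p0
    [Ax] p0 ⊢ p0

Result: YES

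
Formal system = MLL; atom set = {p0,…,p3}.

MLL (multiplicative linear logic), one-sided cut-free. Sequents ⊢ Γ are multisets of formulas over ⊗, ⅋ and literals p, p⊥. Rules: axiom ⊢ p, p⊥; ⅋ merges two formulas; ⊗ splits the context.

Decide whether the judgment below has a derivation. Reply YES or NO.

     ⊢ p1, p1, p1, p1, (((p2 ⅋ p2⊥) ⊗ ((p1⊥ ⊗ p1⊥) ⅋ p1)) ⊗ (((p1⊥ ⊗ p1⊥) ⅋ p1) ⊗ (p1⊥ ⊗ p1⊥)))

Derivation trace:
[⊗]  ⊢ p1, p1, p1, p1, (((p2 ⅋ p2⊥) ⊗ ((p1⊥ ⊗ p1⊥) ⅋ p1)) ⊗ (((p1⊥ ⊗ p1⊥) ⅋ p1) ⊗ (p1⊥ ⊗ p1⊥)))
  [⊗]  ⊢ p1, ((p2 ⅋ p2⊥) ⊗ ((p1⊥ ⊗ p1⊥) ⅋ p1))
    [⅋]  ⊢ (p2 ⅋ p2⊥)
      [Ax]  ⊢ p2, p2⊥
    [⅋]  ⊢ p1, ((p1⊥ ⊗ p1⊥) ⅋ p1)
      [⊗]  ⊢ p1, p1, (p1⊥ ⊗ p1⊥)
        [Ax]  ⊢ p1, p1⊥
        [Ax]  ⊢ p1, p1⊥
  [⊗]  ⊢ p1, p1, p1, (((p1⊥ ⊗ p1⊥) ⅋ p1) ⊗ (p1⊥ ⊗ p1⊥))
    [⅋]  ⊢ p1, ((p1⊥ ⊗ p1⊥) ⅋ p1)
      [⊗]  ⊢ p1, p1, (p1⊥ ⊗ p1⊥)
        [Ax]  ⊢ p1, p1⊥
        [Ax]  ⊢ p1, p1⊥
    [⊗]  ⊢ p1, p1, (p1⊥ ⊗ p1⊥)
      [Ax]  ⊢ p1, p1⊥
      [Ax]  ⊢ p1, p1⊥

Result: YES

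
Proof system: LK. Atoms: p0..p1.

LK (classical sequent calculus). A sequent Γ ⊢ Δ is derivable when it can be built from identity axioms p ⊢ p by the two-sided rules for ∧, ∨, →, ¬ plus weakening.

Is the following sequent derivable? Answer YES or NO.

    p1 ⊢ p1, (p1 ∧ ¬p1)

Derivation trace:
[∧R] p1 ⊢ p1, (p1 ∧ ¬p1)
  [Ax] p1 ⊢ p1
  [¬R]  ⊢ p1, ¬p1
    [Ax] p1 ⊢ p1

Result: YES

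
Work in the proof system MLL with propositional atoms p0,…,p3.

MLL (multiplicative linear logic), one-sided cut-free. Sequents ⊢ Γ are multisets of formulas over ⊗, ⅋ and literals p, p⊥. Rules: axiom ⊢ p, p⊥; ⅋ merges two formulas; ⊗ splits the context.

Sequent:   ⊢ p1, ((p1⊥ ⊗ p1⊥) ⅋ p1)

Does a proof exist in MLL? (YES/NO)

Proof tree:
[⅋]  ⊢ p1, ((p1⊥ ⊗ p1⊥) ⅋ p1)
  [⊗]  ⊢ p1, p1, (p1⊥ ⊗ p1⊥)
    [Ax]  ⊢ p1, p1⊥
    [Ax]  ⊢ p1, p1⊥

Result: YES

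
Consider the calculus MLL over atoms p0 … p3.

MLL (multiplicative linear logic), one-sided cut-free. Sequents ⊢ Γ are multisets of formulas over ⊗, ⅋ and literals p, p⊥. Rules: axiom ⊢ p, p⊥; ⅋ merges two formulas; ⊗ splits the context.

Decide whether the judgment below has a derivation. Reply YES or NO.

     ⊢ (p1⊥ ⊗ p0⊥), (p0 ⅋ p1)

Derivation (root first):
[⅋]  ⊢ (p1⊥ ⊗ p0⊥), (p0 ⅋ p1)
  [⊗]  ⊢ p1, p0, (p1⊥ ⊗ p0⊥)
    [Ax]  ⊢ p1, p1⊥
    [Ax]  ⊢ p0, p0⊥

Result: YES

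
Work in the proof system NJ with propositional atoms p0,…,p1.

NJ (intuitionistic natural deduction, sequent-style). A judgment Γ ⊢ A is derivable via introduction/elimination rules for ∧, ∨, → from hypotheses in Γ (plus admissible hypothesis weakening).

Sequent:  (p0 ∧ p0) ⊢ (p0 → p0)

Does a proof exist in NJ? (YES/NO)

Derivation trace:
[Wk] (p0 ∧ p0) ⊢ (p0 → p0)
  [→I]  ⊢ (p0 → p0)
    [Ax] p0 ⊢ p0

Result: YES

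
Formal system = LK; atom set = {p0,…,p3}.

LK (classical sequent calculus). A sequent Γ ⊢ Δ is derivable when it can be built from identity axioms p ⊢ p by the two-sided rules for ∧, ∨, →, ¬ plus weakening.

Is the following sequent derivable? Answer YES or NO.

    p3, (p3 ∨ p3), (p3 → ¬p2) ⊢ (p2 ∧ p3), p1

Truth-table refutation:
  v=0000: Γ:[p3=F, (p3 ∨ p3)=F, (p3 → ¬p2)=T] Δ:[(p2 ∧ p3)=F, p1=F] refutes=False
  v=0001: Γ:[p3=T, (p3 ∨ p3)=T, (p3 → ¬p2)=T] Δ:[(p2 ∧ p3)=F, p1=F] refutes=True  ← countermodel

Result: NO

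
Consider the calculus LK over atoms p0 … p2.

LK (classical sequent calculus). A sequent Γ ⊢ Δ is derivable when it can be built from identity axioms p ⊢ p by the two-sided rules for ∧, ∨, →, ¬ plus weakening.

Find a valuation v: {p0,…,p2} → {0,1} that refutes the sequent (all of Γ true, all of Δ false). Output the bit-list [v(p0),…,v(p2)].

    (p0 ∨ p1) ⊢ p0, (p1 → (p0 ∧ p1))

Search for a countermodel by truth-table:
  v=000: Γ:[(p0 ∨ p1)=F] Δ:[p0=F, (p1 → (p0 ∧ p1))=T] refutes=False
  v=001: Γ:[(p0 ∨ p1)=F] Δ:[p0=F, (p1 → (p0 ∧ p1))=T] refutes=False
  v=010: Γ:[(p0 ∨ p1)=T] Δ:[p0=F, (p1 → (p0 ∧ p1))=F] refutes=True  ← countermodel

Result: [0, 1, 0]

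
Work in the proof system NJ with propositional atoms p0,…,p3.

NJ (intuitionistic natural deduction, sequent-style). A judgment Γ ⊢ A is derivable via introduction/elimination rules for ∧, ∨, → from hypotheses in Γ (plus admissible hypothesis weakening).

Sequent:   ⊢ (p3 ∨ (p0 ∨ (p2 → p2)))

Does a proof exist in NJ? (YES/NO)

Proof tree:
[∨I₂]  ⊢ (p3 ∨ (p0 ∨ (p2 → p2)))
  [∨I₂]  ⊢ (p0 ∨ (p2 → p2))
    [→I]  ⊢ (p2 → p2)
      [Ax] p2 ⊢ p2

Result: YES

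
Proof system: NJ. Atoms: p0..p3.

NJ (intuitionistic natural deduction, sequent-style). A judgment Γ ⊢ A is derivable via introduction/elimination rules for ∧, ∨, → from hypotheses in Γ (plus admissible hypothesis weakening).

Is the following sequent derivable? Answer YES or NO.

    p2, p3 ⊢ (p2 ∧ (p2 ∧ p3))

Derivation trace:
[∧I] p2, p3 ⊢ (p2 ∧ (p2 ∧ p3))
  [Ax] p2 ⊢ p2
  [∧I] p2, p3 ⊢ (p2 ∧ p3)
    [Ax] p2 ⊢ p2
    [Ax] p3 ⊢ p3

Result: YES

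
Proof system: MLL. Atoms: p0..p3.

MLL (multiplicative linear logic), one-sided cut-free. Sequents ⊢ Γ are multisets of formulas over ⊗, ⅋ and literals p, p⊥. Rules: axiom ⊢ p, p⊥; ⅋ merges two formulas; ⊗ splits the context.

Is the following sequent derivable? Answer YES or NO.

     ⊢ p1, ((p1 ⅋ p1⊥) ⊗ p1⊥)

Proof tree:
[⊗]  ⊢ p1, ((p1 ⅋ p1⊥) ⊗ p1⊥)
  [⅋]  ⊢ (p1 ⅋ p1⊥)
    [Ax]  ⊢ p1, p1⊥
  [Ax]  ⊢ p1, p1⊥

Result: YES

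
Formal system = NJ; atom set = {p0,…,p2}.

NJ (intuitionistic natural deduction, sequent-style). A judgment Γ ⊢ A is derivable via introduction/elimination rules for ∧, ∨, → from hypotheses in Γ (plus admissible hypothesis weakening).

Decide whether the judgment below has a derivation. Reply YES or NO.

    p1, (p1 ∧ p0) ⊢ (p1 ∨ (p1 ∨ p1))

Derivation trace:
[∨I₂] p1, (p1 ∧ p0) ⊢ (p1 ∨ (p1 ∨ p1))
  [Wk] p1, (p1 ∧ p0) ⊢ (p1 ∨ p1)
    [∨I₂] p1 ⊢ (p1 ∨ p1)
      [Ax] p1 ⊢ p1

Result: YES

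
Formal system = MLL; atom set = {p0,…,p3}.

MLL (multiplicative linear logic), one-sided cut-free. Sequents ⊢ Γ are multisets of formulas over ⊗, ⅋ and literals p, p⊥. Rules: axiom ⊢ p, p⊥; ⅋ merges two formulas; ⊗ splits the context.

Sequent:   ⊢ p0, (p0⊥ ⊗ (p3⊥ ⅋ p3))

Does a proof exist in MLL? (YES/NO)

Derivation (root first):
[⊗]  ⊢ p0, (p0⊥ ⊗ (p3⊥ ⅋ p3))
  [Ax]  ⊢ p0, p0⊥
  [⅋]  ⊢ (p3⊥ ⅋ p3)
    [Ax]  ⊢ p3, p3⊥

Result: YES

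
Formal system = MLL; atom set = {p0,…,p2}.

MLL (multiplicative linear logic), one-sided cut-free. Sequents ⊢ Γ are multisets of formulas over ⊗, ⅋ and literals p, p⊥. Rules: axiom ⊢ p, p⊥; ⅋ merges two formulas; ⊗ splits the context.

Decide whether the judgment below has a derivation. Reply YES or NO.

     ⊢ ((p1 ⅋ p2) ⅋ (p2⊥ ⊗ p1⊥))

Proof tree:
[⅋]  ⊢ ((p1 ⅋ p2) ⅋ (p2⊥ ⊗ p1⊥))
  [⅋]  ⊢ (p2⊥ ⊗ p1⊥), (p1 ⅋ p2)
    [⊗]  ⊢ p2, p1, (p2⊥ ⊗ p1⊥)
      [Ax]  ⊢ p2, p2⊥
      [Ax]  ⊢ p1, p1⊥

Result: YES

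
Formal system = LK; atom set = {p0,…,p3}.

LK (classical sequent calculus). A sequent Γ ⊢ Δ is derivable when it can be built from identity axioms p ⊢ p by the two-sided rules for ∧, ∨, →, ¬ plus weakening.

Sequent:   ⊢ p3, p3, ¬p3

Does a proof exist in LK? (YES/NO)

Derivation trace:
[¬R]  ⊢ p3, p3, ¬p3
  [WR] p3 ⊢ p3, p3
    [Ax] p3 ⊢ p3

Result: YES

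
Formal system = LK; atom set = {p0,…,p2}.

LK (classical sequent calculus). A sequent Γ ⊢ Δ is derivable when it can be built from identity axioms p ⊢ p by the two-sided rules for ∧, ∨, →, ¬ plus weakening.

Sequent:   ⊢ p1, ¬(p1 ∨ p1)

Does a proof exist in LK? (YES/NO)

Derivation (root first):
[¬R]  ⊢ p1, ¬(p1 ∨ p1)
  [∨L] (p1 ∨ p1) ⊢ p1
    [Ax] p1 ⊢ p1
    [Ax] p1 ⊢ p1

Result: YES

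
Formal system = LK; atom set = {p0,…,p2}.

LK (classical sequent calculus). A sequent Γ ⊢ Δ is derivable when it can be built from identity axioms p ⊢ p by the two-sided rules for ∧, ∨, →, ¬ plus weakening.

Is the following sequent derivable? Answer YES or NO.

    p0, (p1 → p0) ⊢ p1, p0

Derivation (root first):
[→L] p0, (p1 → p0) ⊢ p1, p0
  [WR] p0 ⊢ p0, p1
    [Ax] p0 ⊢ p0
  [WR] p0 ⊢ p0, p1
    [Ax] p0 ⊢ p0

Result: YES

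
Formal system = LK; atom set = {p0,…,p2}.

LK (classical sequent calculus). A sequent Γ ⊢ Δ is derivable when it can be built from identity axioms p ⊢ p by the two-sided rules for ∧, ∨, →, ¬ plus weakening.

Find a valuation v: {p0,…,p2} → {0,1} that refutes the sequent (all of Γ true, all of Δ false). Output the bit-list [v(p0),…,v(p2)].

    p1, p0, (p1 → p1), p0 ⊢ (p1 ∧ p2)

Search for a countermodel by truth-table:
  v=000: Γ:[p1=F, p0=F, (p1 → p1)=T, p0=F] Δ:[(p1 ∧ p2)=F] refutes=False
  v=001: Γ:[p1=F, p0=F, (p1 → p1)=T, p0=F] Δ:[(p1 ∧ p2)=F] refutes=False
  v=010: Γ:[p1=T, p0=F, (p1 → p1)=T, p0=F] Δ:[(p1 ∧ p2)=F] refutes=False
  v=011: Γ:[p1=T, p0=F, (p1 → p1)=T, p0=F] Δ:[(p1 ∧ p2)=T] refutes=False
  v=100: Γ:[p1=F, p0=T, (p1 → p1)=T, p0=T] Δ:[(p1 ∧ p2)=F] refutes=False
  v=101: Γ:[p1=F, p0=T, (p1 → p1)=T, p0=T] Δ:[(p1 ∧ p2)=F] refutes=False
  v=110: Γ:[p1=T, p0=T, (p1 → p1)=T, p0=T] Δ:[(p1 ∧ p2)=F] refutes=True  ← countermodel

Result: [1, 1, 0]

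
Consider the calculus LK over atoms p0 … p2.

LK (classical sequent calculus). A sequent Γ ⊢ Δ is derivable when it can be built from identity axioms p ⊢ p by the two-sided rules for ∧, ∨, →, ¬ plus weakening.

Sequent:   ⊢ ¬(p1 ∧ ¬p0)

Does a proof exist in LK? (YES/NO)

Enumerate valuations to refute Γ ⊢ Δ:
  v=000: Γ:[] Δ:[¬(p1 ∧ ¬p0)=T] refutes=False
  v=001: Γ:[] Δ:[¬(p1 ∧ ¬p0)=T] refutes=False
  v=010: Γ:[] Δ:[¬(p1 ∧ ¬p0)=F] refutes=True  ← countermodel

Result: NO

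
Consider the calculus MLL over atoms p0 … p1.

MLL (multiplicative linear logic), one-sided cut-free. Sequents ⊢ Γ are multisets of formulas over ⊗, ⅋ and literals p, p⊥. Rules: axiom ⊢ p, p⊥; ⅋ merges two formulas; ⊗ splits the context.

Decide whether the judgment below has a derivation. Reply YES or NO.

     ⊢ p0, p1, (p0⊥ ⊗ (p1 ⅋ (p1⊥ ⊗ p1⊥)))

Proof tree:
[⊗]  ⊢ p0, p1, (p0⊥ ⊗ (p1 ⅋ (p1⊥ ⊗ p1⊥)))
  [Ax]  ⊢ p0, p0⊥
  [⅋]  ⊢ p1, (p1 ⅋ (p1⊥ ⊗ p1⊥))
    [⊗]  ⊢ p1, p1, (p1⊥ ⊗ p1⊥)
      [Ax]  ⊢ p1, p1⊥
      [Ax]  ⊢ p1, p1⊥

Result: YES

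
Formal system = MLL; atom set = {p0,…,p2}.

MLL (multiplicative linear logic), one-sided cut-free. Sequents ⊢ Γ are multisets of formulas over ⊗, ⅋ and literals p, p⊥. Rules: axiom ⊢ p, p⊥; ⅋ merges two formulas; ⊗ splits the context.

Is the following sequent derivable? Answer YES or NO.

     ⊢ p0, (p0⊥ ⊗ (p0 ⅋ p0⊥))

Derivation (root first):
[⊗]  ⊢ p0, (p0⊥ ⊗ (p0 ⅋ p0⊥))
  [Ax]  ⊢ p0, p0⊥
  [⅋]  ⊢ (p0 ⅋ p0⊥)
    [Ax]  ⊢ p0, p0⊥

Result: YES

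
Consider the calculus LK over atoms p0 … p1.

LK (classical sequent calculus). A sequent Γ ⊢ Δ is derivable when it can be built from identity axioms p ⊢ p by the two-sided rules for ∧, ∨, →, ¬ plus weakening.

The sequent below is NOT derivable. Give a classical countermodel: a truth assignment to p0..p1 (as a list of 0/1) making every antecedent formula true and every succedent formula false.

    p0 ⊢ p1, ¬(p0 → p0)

Truth-table refutation:
  v=00: Γ:[p0=F] Δ:[p1=F, ¬(p0 → p0)=F] refutes=False
  v=01: Γ:[p0=F] Δ:[p1=T, ¬(p0 → p0)=F] refutes=False
  v=10: Γ:[p0=T] Δ:[p1=F, ¬(p0 → p0)=F] refutes=True  ← countermodel

Result: [1, 0]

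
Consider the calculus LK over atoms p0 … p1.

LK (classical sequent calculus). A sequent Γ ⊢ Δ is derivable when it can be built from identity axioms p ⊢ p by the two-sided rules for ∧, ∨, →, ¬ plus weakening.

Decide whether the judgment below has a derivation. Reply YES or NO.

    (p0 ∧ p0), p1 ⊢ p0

Proof tree:
[WL] (p0 ∧ p0), p1 ⊢ p0
  [∧L] (p0 ∧ p0) ⊢ p0
    [WL] p0, p0 ⊢ p0
      [Ax] p0 ⊢ p0

Result: YES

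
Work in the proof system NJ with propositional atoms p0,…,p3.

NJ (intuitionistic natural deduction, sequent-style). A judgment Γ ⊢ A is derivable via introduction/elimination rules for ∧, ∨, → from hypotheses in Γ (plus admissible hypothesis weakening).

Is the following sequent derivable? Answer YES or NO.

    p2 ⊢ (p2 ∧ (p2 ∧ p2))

Derivation trace:
[∧I] p2 ⊢ (p2 ∧ (p2 ∧ p2))
  [Ax] p2 ⊢ p2
  [∧I] p2 ⊢ (p2 ∧ p2)
    [Ax] p2 ⊢ p2
    [Ax] p2 ⊢ p2

Result: YES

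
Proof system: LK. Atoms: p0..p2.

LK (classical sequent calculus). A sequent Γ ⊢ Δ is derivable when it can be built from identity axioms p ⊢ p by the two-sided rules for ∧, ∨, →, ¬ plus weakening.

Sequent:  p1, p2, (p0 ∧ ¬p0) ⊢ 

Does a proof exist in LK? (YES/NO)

Proof tree:
[∧L] p1, p2, (p0 ∧ ¬p0) ⊢ 
  [WL] p0, p1, ¬p0, p2 ⊢ 
    [¬L] p0, p1, ¬p0 ⊢ 
      [WL] p0, p1 ⊢ p0
        [Ax] p0 ⊢ p0

Result: YES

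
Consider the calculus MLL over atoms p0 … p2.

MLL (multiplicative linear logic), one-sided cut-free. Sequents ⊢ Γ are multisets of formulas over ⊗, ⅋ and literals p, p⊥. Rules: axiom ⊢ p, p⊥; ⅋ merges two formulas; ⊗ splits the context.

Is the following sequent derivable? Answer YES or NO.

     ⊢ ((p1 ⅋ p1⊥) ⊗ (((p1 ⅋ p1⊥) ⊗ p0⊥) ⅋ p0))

Derivation trace:
[⊗]  ⊢ ((p1 ⅋ p1⊥) ⊗ (((p1 ⅋ p1⊥) ⊗ p0⊥) ⅋ p0))
  [⅋]  ⊢ (p1 ⅋ p1⊥)
    [Ax]  ⊢ p1, p1⊥
  [⅋]  ⊢ (((p1 ⅋ p1⊥) ⊗ p0⊥) ⅋ p0)
    [⊗]  ⊢ p0, ((p1 ⅋ p1⊥) ⊗ p0⊥)
      [⅋]  ⊢ (p1 ⅋ p1⊥)
        [Ax]  ⊢ p1, p1⊥
      [Ax]  ⊢ p0, p0⊥

Result: YES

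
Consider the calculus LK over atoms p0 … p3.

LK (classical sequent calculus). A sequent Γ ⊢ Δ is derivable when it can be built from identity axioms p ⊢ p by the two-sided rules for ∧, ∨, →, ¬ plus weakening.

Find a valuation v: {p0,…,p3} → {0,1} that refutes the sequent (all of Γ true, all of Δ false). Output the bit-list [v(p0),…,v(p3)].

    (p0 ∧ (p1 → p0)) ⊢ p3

Truth-table refutation:
  v=0000: Γ:[(p0 ∧ (p1 → p0))=F] Δ:[p3=F] refutes=False
  v=0001: Γ:[(p0 ∧ (p1 → p0))=F] Δ:[p3=T] refutes=False
  v=0010: Γ:[(p0 ∧ (p1 → p0))=F] Δ:[p3=F] refutes=False
  v=0011: Γ:[(p0 ∧ (p1 → p0))=F] Δ:[p3=T] refutes=False
  v=0100: Γ:[(p0 ∧ (p1 → p0))=F] Δ:[p3=F] refutes=False
  v=0101: Γ:[(p0 ∧ (p1 → p0))=F] Δ:[p3=T] refutes=False
  v=0110: Γ:[(p0 ∧ (p1 → p0))=F] Δ:[p3=F] refutes=False
  v=0111: Γ:[(p0 ∧ (p1 → p0))=F] Δ:[p3=T] refutes=False
  v=1000: Γ:[(p0 ∧ (p1 → p0))=T] Δ:[p3=F] refutes=True  ← countermodel

Result: [1, 0, 0, 0]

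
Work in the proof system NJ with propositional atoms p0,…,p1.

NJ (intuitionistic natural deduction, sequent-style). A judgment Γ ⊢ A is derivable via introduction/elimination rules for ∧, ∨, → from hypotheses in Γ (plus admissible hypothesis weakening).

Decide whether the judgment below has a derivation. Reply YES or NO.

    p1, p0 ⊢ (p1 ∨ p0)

Derivation trace:
[Wk] p1, p0 ⊢ (p1 ∨ p0)
  [∨I₁] p1 ⊢ (p1 ∨ p0)
    [Ax] p1 ⊢ p1

Result: YES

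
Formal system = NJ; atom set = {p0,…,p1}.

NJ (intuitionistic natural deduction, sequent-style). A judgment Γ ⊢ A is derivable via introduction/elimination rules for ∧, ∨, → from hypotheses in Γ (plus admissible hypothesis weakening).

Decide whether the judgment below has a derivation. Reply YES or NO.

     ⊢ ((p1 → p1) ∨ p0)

Derivation trace:
[∨I₁]  ⊢ ((p1 → p1) ∨ p0)
  [→I]  ⊢ (p1 → p1)
    [Ax] p1 ⊢ p1

Result: YES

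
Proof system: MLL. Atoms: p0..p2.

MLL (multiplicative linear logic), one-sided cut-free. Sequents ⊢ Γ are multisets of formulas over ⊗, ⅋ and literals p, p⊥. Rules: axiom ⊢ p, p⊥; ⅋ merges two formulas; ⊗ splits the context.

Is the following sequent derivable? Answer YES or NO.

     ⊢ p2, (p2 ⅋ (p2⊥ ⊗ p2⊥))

Proof tree:
[⅋]  ⊢ p2, (p2 ⅋ (p2⊥ ⊗ p2⊥))
  [⊗]  ⊢ p2, p2, (p2⊥ ⊗ p2⊥)
    [Ax]  ⊢ p2, p2⊥
    [Ax]  ⊢ p2, p2⊥

Result: YES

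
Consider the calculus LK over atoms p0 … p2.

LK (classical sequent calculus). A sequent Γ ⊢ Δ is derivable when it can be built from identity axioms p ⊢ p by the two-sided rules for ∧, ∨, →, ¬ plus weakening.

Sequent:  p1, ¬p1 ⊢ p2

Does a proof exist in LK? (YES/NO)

Proof tree:
[WR] p1, ¬p1 ⊢ p2
  [¬L] p1, ¬p1 ⊢ 
    [Ax] p1 ⊢ p1

Result: YES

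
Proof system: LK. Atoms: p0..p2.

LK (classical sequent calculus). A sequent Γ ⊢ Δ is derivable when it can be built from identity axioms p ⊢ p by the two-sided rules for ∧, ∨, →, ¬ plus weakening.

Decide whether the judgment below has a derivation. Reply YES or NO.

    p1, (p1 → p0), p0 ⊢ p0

Proof tree:
[WL] p1, (p1 → p0), p0 ⊢ p0
  [→L] p1, (p1 → p0) ⊢ p0
    [Ax] p1 ⊢ p1
    [Ax] p0 ⊢ p0

Result: YES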